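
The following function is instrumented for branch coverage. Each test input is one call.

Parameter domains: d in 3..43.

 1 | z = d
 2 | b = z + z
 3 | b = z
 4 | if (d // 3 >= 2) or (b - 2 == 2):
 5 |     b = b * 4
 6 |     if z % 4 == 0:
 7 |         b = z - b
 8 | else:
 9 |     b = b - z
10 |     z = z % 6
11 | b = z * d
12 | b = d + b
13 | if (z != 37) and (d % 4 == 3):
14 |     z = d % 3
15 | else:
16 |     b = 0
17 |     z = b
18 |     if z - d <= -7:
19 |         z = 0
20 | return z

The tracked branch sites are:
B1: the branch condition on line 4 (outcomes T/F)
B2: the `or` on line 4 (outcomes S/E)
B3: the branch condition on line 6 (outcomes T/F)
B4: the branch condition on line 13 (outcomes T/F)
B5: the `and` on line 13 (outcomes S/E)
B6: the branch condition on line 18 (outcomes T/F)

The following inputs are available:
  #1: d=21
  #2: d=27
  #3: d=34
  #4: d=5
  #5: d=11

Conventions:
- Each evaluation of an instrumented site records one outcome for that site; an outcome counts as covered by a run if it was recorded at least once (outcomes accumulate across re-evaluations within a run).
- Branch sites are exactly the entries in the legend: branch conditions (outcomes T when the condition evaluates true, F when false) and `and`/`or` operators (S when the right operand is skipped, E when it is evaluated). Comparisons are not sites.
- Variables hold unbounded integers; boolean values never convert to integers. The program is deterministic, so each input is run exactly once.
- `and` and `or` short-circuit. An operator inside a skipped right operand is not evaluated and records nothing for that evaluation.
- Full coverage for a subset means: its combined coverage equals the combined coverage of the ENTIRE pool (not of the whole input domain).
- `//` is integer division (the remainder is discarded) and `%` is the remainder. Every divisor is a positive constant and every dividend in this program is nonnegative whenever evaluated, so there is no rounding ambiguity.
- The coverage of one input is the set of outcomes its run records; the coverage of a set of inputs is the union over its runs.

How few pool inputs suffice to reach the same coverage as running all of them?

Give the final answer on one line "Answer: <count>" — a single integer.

test 1 (d=21) fires B2->S, B1->T, B3->F, B5->E, B4->F, B6->T; hits B1=T, B2=S, B3=F, B4=F, B5=E, B6=T
test 2 (d=27) fires B2->S, B1->T, B3->F, B5->E, B4->T; hits B1=T, B2=S, B3=F, B4=T, B5=E
test 3 (d=34) fires B2->S, B1->T, B3->F, B5->E, B4->F, B6->T; hits B1=T, B2=S, B3=F, B4=F, B5=E, B6=T
test 4 (d=5) fires B2->E, B1->F, B5->E, B4->F, B6->F; hits B1=F, B2=E, B4=F, B5=E, B6=F
test 5 (d=11) fires B2->S, B1->T, B3->F, B5->E, B4->T; hits B1=T, B2=S, B3=F, B4=T, B5=E
pool-wide coverage (10 outcomes): B1=T, B1=F, B2=S, B2=E, B3=F, B4=T, B4=F, B5=E, B6=T, B6=F
every size-1 subset falls short of the 10 outcomes (best: 6/10)
every size-2 subset falls short of the 10 outcomes (best: 9/10)
inputs {1, 2, 4} (size 3) cover everything; no size-3 subset with a lexicographically smaller index list covers all 10

Answer: 3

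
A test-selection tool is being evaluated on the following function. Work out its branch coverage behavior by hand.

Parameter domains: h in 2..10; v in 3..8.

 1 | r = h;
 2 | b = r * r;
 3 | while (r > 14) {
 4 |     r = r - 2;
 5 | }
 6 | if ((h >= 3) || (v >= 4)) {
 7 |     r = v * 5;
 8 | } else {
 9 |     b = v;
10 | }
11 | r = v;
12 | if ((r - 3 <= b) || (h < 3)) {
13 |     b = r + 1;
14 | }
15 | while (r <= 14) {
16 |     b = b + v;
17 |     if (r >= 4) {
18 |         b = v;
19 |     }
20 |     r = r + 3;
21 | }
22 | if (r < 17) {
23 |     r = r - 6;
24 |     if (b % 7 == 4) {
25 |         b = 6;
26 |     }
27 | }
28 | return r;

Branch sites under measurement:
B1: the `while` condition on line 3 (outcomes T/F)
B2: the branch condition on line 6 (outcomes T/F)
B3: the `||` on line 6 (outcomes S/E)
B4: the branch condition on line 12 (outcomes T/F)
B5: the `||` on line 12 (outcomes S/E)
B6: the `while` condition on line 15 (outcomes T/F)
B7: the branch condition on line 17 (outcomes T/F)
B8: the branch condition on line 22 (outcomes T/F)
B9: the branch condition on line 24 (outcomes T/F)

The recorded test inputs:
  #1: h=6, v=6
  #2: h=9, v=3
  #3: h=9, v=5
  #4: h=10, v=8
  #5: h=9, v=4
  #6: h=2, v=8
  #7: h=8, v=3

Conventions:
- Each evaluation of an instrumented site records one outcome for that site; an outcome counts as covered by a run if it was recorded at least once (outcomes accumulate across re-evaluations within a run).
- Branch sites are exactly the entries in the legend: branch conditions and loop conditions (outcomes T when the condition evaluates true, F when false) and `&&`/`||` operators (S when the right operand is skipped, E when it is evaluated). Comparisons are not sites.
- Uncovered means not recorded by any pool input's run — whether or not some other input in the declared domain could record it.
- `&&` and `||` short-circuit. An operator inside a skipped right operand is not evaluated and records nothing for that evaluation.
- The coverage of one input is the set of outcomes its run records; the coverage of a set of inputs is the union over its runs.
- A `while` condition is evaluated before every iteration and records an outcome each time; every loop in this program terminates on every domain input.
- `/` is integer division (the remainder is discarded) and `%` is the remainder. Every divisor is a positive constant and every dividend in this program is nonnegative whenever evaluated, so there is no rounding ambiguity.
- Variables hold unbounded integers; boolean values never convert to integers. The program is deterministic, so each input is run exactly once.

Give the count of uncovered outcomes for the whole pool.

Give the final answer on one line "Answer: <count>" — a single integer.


input #1 (h=6, v=6): events B1->F, B3->S, B2->T, B5->S, B4->T, B6->T, B7->T, B6->T, B7->T, B6->T, B7->T, B6->F, B8->T, B9->F; covers B1=F, B2=T, B3=S, B4=T, B5=S, B6=T, B6=F, B7=T, B8=T, B9=F
input #2 (h=9, v=3): events B1->F, B3->S, B2->T, B5->S, B4->T, B6->T, B7->F, B6->T, B7->T, B6->T, B7->T, B6->T, B7->T, B6->F, ...; covers B1=F, B2=T, B3=S, B4=T, B5=S, B6=T, B6=F, B7=T, B7=F, B8=T, B9=F
input #3 (h=9, v=5): events B1->F, B3->S, B2->T, B5->S, B4->T, B6->T, B7->T, B6->T, B7->T, B6->T, B7->T, B6->T, B7->T, B6->F, ...; covers B1=F, B2=T, B3=S, B4=T, B5=S, B6=T, B6=F, B7=T, B8=F
input #4 (h=10, v=8): events B1->F, B3->S, B2->T, B5->S, B4->T, B6->T, B7->T, B6->T, B7->T, B6->T, B7->T, B6->F, B8->F; covers B1=F, B2=T, B3=S, B4=T, B5=S, B6=T, B6=F, B7=T, B8=F
input #5 (h=9, v=4): events B1->F, B3->S, B2->T, B5->S, B4->T, B6->T, B7->T, B6->T, B7->T, B6->T, B7->T, B6->T, B7->T, B6->F, ...; covers B1=F, B2=T, B3=S, B4=T, B5=S, B6=T, B6=F, B7=T, B8=T, B9=T
input #6 (h=2, v=8): events B1->F, B3->E, B2->T, B5->E, B4->T, B6->T, B7->T, B6->T, B7->T, B6->T, B7->T, B6->F, B8->F; covers B1=F, B2=T, B3=E, B4=T, B5=E, B6=T, B6=F, B7=T, B8=F
input #7 (h=8, v=3): events B1->F, B3->S, B2->T, B5->S, B4->T, B6->T, B7->F, B6->T, B7->T, B6->T, B7->T, B6->T, B7->T, B6->F, ...; covers B1=F, B2=T, B3=S, B4=T, B5=S, B6=T, B6=F, B7=T, B7=F, B8=T, B9=F
union over the pool: B1=F, B2=T, B3=S, B3=E, B4=T, B5=S, B5=E, B6=T, B6=F, B7=T, B7=F, B8=T, B8=F, B9=T, B9=F
uncovered (3 of 18): B1=T, B2=F, B4=F
Answer: 3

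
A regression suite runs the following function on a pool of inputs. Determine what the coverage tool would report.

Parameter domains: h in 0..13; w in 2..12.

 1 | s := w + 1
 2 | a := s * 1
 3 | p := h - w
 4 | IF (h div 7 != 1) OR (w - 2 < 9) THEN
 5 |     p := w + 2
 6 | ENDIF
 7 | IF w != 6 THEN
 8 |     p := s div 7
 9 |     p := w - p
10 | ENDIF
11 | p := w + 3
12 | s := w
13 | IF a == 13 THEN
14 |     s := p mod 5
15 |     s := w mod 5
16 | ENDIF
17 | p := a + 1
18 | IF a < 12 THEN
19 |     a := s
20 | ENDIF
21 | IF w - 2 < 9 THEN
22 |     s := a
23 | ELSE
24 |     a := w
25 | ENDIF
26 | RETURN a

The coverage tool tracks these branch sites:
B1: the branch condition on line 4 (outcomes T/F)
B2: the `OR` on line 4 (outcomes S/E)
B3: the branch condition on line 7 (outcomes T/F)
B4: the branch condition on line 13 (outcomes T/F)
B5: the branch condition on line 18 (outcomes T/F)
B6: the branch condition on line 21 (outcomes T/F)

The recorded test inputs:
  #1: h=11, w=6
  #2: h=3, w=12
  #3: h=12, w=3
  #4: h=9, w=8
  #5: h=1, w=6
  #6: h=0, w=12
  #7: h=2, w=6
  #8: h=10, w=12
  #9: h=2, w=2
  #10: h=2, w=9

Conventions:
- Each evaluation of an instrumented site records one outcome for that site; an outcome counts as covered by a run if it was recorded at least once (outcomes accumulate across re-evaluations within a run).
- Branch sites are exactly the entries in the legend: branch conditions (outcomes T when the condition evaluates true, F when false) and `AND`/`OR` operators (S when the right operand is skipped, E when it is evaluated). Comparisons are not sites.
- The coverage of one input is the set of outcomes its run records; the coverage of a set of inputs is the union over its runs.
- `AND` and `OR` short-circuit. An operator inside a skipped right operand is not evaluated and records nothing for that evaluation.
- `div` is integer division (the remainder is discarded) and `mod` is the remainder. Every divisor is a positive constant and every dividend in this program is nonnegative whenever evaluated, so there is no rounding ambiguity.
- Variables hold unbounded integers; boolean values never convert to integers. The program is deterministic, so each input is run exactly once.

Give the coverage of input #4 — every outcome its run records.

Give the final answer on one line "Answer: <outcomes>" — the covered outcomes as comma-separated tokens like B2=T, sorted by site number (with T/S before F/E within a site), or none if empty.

Simulating input #4 (h=9, w=8) step by step:
  B2->E, B1->T, B3->T, B4->F, B5->T, B6->T
as a set, this run covers: B1=T, B2=E, B3=T, B4=F, B5=T, B6=T

Answer: B1=T, B2=E, B3=T, B4=F, B5=T, B6=T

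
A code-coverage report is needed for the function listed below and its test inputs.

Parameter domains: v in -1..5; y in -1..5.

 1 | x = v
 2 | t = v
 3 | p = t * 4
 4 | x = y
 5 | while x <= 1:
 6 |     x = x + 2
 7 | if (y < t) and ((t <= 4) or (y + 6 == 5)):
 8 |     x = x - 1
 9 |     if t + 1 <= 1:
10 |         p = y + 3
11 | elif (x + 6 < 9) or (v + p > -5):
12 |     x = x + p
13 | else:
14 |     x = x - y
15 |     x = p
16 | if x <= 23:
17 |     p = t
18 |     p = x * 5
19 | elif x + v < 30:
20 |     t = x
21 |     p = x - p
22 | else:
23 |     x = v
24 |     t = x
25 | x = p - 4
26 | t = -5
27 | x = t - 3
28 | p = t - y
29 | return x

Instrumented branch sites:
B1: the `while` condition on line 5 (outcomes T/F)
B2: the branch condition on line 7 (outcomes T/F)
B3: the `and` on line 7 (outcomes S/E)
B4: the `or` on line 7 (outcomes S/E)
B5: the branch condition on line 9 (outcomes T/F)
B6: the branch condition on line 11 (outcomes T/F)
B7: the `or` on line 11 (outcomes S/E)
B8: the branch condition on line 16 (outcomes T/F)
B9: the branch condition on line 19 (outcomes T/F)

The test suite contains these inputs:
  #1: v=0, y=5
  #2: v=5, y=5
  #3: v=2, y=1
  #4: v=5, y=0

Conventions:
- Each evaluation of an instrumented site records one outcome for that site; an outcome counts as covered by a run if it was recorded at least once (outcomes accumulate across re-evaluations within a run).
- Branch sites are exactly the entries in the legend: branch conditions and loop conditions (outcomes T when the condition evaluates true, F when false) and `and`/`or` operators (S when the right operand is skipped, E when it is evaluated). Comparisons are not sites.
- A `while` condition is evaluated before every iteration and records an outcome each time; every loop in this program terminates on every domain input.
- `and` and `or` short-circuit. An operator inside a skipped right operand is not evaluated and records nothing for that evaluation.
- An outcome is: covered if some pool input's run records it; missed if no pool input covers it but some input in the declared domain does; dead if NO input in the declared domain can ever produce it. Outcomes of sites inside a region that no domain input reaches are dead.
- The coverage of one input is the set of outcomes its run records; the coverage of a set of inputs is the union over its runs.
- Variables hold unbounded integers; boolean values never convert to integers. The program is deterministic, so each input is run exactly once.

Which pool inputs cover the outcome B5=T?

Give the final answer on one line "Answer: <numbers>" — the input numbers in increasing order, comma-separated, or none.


input #1 (v=0, y=5): does not produce B5=T
input #2 (v=5, y=5): does not produce B5=T
input #3 (v=2, y=1): does not produce B5=T
input #4 (v=5, y=0): does not produce B5=T
Answer: none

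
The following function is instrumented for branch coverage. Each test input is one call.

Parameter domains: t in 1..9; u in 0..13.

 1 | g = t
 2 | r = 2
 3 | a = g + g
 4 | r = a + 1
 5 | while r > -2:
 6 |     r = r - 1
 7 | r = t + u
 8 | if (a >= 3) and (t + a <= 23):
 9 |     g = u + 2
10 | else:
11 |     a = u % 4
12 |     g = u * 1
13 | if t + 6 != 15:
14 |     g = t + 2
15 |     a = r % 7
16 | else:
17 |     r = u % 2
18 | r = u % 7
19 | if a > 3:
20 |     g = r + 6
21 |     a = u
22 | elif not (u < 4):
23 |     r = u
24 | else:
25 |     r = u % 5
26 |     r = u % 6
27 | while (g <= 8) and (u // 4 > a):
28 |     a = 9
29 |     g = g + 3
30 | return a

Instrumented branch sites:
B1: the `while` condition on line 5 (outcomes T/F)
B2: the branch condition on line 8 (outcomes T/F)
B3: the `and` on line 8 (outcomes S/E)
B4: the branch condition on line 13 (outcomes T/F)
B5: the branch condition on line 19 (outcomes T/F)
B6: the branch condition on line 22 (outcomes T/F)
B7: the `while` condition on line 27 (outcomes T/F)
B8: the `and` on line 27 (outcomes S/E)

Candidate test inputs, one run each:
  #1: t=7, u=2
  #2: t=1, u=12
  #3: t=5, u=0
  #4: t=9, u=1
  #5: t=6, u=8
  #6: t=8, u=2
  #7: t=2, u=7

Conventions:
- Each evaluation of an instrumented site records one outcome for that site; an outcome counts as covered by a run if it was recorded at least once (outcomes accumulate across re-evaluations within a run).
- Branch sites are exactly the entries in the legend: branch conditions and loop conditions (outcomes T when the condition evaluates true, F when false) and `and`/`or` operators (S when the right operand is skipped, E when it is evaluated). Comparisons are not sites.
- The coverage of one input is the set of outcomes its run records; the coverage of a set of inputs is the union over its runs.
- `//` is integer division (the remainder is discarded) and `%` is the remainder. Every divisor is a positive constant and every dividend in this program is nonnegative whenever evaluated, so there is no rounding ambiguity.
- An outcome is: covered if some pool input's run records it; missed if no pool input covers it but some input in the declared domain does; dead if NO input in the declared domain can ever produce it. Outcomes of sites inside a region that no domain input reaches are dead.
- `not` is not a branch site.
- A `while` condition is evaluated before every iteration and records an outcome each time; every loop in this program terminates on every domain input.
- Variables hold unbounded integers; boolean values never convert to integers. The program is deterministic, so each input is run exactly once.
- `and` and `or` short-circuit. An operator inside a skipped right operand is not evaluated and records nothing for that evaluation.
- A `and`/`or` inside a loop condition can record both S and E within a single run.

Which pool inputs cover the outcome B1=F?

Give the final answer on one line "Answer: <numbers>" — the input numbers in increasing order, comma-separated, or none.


input #1 (t=7, u=2): records B1=F
input #2 (t=1, u=12): records B1=F
input #3 (t=5, u=0): records B1=F
input #4 (t=9, u=1): records B1=F
input #5 (t=6, u=8): records B1=F
input #6 (t=8, u=2): records B1=F
input #7 (t=2, u=7): records B1=F
Answer: 1, 2, 3, 4, 5, 6, 7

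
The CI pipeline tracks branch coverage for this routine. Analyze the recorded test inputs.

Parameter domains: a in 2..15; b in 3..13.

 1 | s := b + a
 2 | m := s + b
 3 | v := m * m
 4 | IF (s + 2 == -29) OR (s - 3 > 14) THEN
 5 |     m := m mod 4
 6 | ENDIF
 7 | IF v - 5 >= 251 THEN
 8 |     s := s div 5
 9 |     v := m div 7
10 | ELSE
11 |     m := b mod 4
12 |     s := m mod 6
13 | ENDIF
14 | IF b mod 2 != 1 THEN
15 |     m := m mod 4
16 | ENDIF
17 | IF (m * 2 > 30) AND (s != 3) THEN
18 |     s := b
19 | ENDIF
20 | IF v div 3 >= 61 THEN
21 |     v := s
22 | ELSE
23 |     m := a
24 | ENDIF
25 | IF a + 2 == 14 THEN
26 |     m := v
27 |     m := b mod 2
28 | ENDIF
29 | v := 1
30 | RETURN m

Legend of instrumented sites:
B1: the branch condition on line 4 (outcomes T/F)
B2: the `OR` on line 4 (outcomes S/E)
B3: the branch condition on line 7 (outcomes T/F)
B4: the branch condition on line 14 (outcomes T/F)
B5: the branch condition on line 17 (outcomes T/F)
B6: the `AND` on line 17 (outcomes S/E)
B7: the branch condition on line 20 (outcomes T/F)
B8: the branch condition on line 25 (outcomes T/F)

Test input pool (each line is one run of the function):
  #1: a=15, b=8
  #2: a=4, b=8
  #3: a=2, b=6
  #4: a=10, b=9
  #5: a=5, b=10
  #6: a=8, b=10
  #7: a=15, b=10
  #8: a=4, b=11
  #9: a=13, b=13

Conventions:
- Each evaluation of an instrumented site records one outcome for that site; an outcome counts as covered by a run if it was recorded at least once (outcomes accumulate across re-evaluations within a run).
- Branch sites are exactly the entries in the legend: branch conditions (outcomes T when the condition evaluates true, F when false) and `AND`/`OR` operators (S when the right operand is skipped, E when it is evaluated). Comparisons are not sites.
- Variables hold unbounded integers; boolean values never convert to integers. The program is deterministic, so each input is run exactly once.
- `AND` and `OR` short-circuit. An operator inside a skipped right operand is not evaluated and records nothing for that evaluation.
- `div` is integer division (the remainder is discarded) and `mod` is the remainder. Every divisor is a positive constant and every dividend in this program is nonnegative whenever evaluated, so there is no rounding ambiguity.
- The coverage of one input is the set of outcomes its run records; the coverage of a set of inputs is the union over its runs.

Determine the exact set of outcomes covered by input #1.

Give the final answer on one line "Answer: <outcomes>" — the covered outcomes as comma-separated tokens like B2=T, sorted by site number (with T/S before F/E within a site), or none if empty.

Running input #1 (a=15, b=8), event by event:
  B2->E, B1->T, B3->T, B4->T, B6->S, B5->F, B7->F, B8->F
as a set, this run covers: B1=T, B2=E, B3=T, B4=T, B5=F, B6=S, B7=F, B8=F

Answer: B1=T, B2=E, B3=T, B4=T, B5=F, B6=S, B7=F, B8=F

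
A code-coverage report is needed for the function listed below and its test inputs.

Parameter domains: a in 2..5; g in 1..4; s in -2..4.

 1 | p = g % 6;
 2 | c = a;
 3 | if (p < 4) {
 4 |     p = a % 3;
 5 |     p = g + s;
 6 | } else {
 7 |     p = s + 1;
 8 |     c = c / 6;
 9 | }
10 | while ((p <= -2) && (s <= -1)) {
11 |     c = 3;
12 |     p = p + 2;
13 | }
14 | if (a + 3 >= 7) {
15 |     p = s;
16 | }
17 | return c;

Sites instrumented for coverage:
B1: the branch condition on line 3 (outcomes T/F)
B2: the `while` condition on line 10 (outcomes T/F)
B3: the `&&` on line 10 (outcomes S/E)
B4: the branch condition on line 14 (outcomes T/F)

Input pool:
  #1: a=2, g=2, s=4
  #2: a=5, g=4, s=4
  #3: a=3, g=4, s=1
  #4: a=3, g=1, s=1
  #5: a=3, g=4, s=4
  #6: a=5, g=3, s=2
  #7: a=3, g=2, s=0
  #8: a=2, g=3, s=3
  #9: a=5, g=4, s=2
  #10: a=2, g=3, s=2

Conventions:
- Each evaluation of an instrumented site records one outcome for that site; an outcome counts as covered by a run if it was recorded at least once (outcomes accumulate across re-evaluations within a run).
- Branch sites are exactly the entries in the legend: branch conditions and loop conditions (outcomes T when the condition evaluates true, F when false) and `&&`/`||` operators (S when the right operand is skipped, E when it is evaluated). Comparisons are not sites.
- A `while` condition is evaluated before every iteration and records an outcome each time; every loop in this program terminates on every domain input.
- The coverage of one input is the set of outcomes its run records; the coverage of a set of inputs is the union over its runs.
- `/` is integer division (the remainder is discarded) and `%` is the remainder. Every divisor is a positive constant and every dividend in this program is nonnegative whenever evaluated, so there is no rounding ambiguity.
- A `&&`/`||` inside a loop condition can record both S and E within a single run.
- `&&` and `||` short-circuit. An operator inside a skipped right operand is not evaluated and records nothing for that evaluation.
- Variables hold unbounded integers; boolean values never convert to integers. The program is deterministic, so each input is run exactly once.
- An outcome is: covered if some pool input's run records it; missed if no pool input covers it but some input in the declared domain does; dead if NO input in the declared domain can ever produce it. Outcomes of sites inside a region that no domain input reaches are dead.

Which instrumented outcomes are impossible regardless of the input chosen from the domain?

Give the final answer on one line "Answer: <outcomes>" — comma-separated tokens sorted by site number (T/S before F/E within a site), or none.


sweeping the full domain (112 inputs) for each outcome:
  B2=T: never recorded by any domain input -> dead
  B3=E: never recorded by any domain input -> dead
  reachable outcomes have witnesses, e.g. B1=T (e.g. a=2, g=1, s=-2), B1=F (e.g. a=2, g=4, s=-2), B2=F (e.g. a=2, g=1, s=-2), B3=S (e.g. a=2, g=1, s=-2)
Answer: B2=T, B3=E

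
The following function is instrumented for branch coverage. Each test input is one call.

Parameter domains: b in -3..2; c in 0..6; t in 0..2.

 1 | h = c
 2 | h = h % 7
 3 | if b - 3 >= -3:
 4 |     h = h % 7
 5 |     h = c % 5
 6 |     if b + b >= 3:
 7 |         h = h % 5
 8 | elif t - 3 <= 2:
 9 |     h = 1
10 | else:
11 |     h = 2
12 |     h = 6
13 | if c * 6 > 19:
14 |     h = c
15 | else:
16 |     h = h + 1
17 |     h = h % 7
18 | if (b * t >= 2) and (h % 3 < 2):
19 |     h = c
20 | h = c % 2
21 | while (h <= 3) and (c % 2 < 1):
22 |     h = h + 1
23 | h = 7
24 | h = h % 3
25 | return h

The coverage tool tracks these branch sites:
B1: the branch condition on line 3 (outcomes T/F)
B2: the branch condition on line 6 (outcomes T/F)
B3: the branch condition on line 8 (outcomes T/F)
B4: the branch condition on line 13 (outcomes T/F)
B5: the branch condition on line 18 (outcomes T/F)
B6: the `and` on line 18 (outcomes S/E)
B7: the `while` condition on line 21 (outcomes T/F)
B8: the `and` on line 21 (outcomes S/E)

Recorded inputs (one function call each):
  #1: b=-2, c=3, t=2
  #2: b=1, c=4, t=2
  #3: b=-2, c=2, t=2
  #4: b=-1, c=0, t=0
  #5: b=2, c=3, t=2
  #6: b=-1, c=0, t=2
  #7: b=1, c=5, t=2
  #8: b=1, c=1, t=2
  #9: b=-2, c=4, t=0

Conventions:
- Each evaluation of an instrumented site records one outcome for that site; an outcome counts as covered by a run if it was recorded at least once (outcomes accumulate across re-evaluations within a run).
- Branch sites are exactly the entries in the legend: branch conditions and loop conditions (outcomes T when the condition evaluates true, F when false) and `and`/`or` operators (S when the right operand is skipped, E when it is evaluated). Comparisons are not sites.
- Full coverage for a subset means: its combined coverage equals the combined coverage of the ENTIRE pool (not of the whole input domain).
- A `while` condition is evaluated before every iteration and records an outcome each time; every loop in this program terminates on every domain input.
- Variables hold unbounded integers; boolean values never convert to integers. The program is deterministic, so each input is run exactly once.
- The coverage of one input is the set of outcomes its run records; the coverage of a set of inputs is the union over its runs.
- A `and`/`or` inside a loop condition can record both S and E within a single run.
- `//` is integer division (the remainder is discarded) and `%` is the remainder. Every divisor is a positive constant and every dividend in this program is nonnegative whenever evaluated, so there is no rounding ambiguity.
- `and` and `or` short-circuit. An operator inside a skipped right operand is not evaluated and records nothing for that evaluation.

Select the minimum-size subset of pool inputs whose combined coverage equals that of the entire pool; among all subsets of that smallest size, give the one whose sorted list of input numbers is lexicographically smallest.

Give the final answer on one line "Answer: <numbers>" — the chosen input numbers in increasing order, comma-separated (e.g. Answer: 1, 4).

test 1 (b=-2, c=3, t=2) fires B1->F, B3->T, B4->F, B6->S, B5->F, B8->E, B7->F; hits B1=F, B3=T, B4=F, B5=F, B6=S, B7=F, B8=E
test 2 (b=1, c=4, t=2) fires B1->T, B2->F, B4->T, B6->E, B5->T, B8->E, B7->T, B8->E, B7->T, B8->E, B7->T, B8->E, B7->T, B8->S, ...; hits B1=T, B2=F, B4=T, B5=T, B6=E, B7=T, B7=F, B8=S, B8=E
test 3 (b=-2, c=2, t=2) fires B1->F, B3->T, B4->F, B6->S, B5->F, B8->E, B7->T, B8->E, B7->T, B8->E, B7->T, B8->E, B7->T, B8->S, ...; hits B1=F, B3=T, B4=F, B5=F, B6=S, B7=T, B7=F, B8=S, B8=E
test 4 (b=-1, c=0, t=0) fires B1->F, B3->T, B4->F, B6->S, B5->F, B8->E, B7->T, B8->E, B7->T, B8->E, B7->T, B8->E, B7->T, B8->S, ...; hits B1=F, B3=T, B4=F, B5=F, B6=S, B7=T, B7=F, B8=S, B8=E
test 5 (b=2, c=3, t=2) fires B1->T, B2->T, B4->F, B6->E, B5->T, B8->E, B7->F; hits B1=T, B2=T, B4=F, B5=T, B6=E, B7=F, B8=E
test 6 (b=-1, c=0, t=2) fires B1->F, B3->T, B4->F, B6->S, B5->F, B8->E, B7->T, B8->E, B7->T, B8->E, B7->T, B8->E, B7->T, B8->S, ...; hits B1=F, B3=T, B4=F, B5=F, B6=S, B7=T, B7=F, B8=S, B8=E
test 7 (b=1, c=5, t=2) fires B1->T, B2->F, B4->T, B6->E, B5->F, B8->E, B7->F; hits B1=T, B2=F, B4=T, B5=F, B6=E, B7=F, B8=E
test 8 (b=1, c=1, t=2) fires B1->T, B2->F, B4->F, B6->E, B5->F, B8->E, B7->F; hits B1=T, B2=F, B4=F, B5=F, B6=E, B7=F, B8=E
test 9 (b=-2, c=4, t=0) fires B1->F, B3->T, B4->T, B6->S, B5->F, B8->E, B7->T, B8->E, B7->T, B8->E, B7->T, B8->E, B7->T, B8->S, ...; hits B1=F, B3=T, B4=T, B5=F, B6=S, B7=T, B7=F, B8=S, B8=E
pool-wide coverage (15 outcomes): B1=T, B1=F, B2=T, B2=F, B3=T, B4=T, B4=F, B5=T, B5=F, B6=S, B6=E, B7=T, B7=F, B8=S, B8=E
size 1 is not enough: best union over all size-1 subsets is 9/15
size 2 is not enough: best union over all size-2 subsets is 14/15
size 3: inputs {1, 2, 5} cover all 15 outcomes, and no lexicographically smaller subset of this size does

Answer: 1, 2, 5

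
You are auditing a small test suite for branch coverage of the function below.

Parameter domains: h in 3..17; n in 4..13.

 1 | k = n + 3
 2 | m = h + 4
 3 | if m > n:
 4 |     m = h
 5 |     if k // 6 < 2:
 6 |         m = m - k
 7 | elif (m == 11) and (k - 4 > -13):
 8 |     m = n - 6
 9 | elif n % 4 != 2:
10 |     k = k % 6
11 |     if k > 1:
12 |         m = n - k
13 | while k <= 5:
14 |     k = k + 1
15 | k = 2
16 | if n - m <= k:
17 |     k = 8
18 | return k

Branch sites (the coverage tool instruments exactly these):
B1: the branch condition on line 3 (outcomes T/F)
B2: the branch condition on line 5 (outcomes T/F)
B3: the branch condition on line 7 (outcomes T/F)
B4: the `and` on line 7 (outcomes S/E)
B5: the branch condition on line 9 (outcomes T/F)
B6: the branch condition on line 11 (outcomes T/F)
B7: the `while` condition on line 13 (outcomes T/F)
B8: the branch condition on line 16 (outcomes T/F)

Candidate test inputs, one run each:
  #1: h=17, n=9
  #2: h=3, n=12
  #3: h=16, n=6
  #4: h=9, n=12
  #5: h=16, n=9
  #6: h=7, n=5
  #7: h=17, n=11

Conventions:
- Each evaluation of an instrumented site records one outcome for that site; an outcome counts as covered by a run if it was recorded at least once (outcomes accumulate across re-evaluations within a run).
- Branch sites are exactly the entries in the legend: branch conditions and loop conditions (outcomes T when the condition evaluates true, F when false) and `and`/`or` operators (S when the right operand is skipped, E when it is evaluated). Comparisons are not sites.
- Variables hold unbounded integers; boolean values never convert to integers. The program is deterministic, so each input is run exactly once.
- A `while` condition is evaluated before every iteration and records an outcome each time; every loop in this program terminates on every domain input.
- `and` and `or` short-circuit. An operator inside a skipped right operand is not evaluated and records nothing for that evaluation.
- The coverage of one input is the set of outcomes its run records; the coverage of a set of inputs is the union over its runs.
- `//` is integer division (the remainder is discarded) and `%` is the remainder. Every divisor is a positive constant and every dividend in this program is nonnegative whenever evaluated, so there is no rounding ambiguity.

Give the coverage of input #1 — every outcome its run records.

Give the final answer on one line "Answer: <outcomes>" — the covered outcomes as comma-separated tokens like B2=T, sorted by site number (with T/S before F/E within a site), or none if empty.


Event log for input #1 (h=17, n=9):
  B1->T, B2->F, B7->F, B8->T
deduplicating events, the covered set is: B1=T, B2=F, B7=F, B8=T
Answer: B1=T, B2=F, B7=F, B8=T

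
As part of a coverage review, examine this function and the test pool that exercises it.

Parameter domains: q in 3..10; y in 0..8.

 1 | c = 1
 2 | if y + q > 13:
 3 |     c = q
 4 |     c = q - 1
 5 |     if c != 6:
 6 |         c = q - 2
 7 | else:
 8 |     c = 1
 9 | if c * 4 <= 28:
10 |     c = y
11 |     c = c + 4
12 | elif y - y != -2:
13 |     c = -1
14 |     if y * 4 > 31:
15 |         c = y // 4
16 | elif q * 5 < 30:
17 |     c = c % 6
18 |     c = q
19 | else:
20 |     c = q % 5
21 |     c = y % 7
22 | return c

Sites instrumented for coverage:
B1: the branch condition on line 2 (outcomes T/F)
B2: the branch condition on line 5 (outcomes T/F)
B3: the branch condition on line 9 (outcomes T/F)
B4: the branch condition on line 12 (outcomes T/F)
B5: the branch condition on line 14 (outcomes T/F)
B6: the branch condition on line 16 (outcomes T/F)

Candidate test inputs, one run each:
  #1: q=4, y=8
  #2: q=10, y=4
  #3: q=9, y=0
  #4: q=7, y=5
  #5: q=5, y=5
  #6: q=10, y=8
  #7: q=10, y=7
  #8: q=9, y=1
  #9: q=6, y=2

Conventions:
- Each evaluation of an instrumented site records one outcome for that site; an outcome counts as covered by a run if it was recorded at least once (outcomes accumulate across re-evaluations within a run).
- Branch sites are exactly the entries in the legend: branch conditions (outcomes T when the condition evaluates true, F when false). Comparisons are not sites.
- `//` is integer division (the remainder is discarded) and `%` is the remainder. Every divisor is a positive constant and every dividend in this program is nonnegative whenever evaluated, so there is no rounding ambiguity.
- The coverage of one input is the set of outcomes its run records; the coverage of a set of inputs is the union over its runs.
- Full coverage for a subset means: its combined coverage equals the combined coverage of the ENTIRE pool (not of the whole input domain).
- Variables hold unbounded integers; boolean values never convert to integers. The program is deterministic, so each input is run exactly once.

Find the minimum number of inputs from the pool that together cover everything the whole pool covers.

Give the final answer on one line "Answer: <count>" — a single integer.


input #1 (q=4, y=8): covers B1=F, B3=T
input #2 (q=10, y=4): covers B1=T, B2=T, B3=F, B4=T, B5=F
input #3 (q=9, y=0): covers B1=F, B3=T
input #4 (q=7, y=5): covers B1=F, B3=T
input #5 (q=5, y=5): covers B1=F, B3=T
input #6 (q=10, y=8): covers B1=T, B2=T, B3=F, B4=T, B5=T
input #7 (q=10, y=7): covers B1=T, B2=T, B3=F, B4=T, B5=F
input #8 (q=9, y=1): covers B1=F, B3=T
input #9 (q=6, y=2): covers B1=F, B3=T
pool-wide coverage (8 outcomes): B1=T, B1=F, B2=T, B3=T, B3=F, B4=T, B5=T, B5=F
checked all size-1 subsets: none covers 8 outcomes (max 5/8)
checked all size-2 subsets: none covers 8 outcomes (max 7/8)
at size 3, {1, 2, 6} reaches all 8 outcomes; every lexicographically earlier size-3 subset fails
Answer: 3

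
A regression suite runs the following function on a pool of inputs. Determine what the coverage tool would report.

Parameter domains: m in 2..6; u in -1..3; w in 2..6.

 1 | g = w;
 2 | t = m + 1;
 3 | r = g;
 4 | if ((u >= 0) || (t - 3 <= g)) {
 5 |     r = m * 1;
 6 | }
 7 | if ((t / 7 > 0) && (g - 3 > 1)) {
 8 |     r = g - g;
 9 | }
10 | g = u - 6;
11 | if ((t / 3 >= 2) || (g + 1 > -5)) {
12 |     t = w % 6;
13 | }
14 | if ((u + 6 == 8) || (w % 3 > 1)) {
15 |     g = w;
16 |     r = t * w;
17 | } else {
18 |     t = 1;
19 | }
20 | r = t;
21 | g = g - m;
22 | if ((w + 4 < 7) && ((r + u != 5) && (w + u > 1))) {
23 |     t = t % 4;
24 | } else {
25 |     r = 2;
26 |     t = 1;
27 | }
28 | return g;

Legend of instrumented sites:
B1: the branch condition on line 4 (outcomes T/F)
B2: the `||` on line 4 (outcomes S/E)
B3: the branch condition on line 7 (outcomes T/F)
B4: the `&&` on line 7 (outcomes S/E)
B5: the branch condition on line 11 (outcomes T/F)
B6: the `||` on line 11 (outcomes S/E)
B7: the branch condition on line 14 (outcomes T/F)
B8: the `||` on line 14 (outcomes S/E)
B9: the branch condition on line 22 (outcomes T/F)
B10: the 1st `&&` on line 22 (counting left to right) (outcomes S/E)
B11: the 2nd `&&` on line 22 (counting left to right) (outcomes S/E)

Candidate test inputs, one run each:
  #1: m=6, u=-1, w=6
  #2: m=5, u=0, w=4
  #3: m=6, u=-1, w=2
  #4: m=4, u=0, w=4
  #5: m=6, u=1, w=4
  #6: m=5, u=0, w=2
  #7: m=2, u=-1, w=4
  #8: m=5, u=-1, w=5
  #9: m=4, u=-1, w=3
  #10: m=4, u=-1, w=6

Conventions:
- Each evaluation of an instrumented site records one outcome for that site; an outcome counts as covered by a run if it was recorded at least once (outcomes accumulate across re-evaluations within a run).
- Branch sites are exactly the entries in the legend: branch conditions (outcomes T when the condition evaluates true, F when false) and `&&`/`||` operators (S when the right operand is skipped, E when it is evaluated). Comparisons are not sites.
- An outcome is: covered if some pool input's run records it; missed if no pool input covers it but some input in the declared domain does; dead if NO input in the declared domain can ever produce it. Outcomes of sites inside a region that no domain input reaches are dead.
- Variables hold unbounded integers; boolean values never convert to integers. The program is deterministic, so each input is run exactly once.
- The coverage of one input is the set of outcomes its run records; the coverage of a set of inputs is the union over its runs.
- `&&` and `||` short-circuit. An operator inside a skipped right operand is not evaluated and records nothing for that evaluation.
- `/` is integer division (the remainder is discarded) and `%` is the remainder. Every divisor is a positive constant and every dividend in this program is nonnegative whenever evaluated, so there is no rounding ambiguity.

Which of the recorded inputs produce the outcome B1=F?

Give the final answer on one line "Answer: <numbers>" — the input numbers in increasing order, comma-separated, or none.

input #1 (m=6, u=-1, w=6): does not produce B1=F
input #2 (m=5, u=0, w=4): does not produce B1=F
input #3 (m=6, u=-1, w=2): produces B1=F
input #4 (m=4, u=0, w=4): does not produce B1=F
input #5 (m=6, u=1, w=4): does not produce B1=F
input #6 (m=5, u=0, w=2): does not produce B1=F
input #7 (m=2, u=-1, w=4): does not produce B1=F
input #8 (m=5, u=-1, w=5): does not produce B1=F
input #9 (m=4, u=-1, w=3): does not produce B1=F
input #10 (m=4, u=-1, w=6): does not produce B1=F

Answer: 3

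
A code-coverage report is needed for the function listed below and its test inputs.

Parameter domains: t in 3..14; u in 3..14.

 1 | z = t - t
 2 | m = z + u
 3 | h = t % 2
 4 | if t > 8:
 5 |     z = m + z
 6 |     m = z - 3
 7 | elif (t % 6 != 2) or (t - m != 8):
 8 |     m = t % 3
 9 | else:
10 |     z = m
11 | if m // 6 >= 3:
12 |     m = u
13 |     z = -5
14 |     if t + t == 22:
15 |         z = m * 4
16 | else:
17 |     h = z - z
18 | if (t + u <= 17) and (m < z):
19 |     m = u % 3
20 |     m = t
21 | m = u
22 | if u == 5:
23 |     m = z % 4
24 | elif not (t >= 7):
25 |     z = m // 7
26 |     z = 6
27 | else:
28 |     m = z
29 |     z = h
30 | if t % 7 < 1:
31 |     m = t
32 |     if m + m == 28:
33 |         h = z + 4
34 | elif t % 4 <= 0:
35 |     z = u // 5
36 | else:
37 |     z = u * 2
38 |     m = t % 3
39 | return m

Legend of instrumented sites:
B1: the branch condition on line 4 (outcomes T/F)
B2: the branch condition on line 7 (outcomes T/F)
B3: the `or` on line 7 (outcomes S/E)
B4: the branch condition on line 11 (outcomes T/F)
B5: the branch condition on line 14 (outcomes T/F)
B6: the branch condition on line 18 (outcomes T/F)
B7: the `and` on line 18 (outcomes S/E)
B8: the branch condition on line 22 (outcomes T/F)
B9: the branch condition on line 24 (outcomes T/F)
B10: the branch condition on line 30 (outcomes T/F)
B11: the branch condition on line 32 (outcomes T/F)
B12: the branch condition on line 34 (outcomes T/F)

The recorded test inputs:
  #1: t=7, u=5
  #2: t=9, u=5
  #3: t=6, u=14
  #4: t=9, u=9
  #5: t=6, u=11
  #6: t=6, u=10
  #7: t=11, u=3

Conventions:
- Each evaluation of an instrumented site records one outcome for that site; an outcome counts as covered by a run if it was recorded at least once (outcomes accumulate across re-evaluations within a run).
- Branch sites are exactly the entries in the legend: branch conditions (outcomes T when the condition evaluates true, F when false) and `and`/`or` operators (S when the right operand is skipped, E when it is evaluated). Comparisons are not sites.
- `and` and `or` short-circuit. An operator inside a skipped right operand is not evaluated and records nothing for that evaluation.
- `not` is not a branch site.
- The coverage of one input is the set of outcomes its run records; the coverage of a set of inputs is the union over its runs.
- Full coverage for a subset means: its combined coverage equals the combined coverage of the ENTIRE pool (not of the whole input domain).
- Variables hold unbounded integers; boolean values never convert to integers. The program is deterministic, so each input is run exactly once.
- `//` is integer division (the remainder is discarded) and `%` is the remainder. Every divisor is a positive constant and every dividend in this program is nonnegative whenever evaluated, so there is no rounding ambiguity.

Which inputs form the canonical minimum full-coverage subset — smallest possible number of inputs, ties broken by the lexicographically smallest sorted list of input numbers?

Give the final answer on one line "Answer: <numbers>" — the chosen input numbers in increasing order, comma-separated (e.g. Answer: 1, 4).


input #1, t=7, u=5: outcomes B1=F, B2=T, B3=S, B4=F, B6=F, B7=E, B8=T, B10=T, B11=F
input #2, t=9, u=5: outcomes B1=T, B4=F, B6=T, B7=E, B8=T, B10=F, B12=F
input #3, t=6, u=14: outcomes B1=F, B2=T, B3=S, B4=F, B6=F, B7=S, B8=F, B9=T, B10=F, B12=F
input #4, t=9, u=9: outcomes B1=T, B4=F, B6=F, B7=S, B8=F, B9=F, B10=F, B12=F
input #5, t=6, u=11: outcomes B1=F, B2=T, B3=S, B4=F, B6=F, B7=E, B8=F, B9=T, B10=F, B12=F
input #6, t=6, u=10: outcomes B1=F, B2=T, B3=S, B4=F, B6=F, B7=E, B8=F, B9=T, B10=F, B12=F
input #7, t=11, u=3: outcomes B1=T, B4=F, B6=T, B7=E, B8=F, B9=F, B10=F, B12=F
pool-wide coverage (17 outcomes): B1=T, B1=F, B2=T, B3=S, B4=F, B6=T, B6=F, B7=S, B7=E, B8=T, B8=F, B9=T, B9=F, B10=T, B10=F, B11=F, B12=F
size 1 is not enough: best union over all size-1 subsets is 10/17
size 2 is not enough: best union over all size-2 subsets is 15/17
size 3: inputs {1, 3, 7} cover all 17 outcomes, and no lexicographically smaller subset of this size does
Answer: 1, 3, 7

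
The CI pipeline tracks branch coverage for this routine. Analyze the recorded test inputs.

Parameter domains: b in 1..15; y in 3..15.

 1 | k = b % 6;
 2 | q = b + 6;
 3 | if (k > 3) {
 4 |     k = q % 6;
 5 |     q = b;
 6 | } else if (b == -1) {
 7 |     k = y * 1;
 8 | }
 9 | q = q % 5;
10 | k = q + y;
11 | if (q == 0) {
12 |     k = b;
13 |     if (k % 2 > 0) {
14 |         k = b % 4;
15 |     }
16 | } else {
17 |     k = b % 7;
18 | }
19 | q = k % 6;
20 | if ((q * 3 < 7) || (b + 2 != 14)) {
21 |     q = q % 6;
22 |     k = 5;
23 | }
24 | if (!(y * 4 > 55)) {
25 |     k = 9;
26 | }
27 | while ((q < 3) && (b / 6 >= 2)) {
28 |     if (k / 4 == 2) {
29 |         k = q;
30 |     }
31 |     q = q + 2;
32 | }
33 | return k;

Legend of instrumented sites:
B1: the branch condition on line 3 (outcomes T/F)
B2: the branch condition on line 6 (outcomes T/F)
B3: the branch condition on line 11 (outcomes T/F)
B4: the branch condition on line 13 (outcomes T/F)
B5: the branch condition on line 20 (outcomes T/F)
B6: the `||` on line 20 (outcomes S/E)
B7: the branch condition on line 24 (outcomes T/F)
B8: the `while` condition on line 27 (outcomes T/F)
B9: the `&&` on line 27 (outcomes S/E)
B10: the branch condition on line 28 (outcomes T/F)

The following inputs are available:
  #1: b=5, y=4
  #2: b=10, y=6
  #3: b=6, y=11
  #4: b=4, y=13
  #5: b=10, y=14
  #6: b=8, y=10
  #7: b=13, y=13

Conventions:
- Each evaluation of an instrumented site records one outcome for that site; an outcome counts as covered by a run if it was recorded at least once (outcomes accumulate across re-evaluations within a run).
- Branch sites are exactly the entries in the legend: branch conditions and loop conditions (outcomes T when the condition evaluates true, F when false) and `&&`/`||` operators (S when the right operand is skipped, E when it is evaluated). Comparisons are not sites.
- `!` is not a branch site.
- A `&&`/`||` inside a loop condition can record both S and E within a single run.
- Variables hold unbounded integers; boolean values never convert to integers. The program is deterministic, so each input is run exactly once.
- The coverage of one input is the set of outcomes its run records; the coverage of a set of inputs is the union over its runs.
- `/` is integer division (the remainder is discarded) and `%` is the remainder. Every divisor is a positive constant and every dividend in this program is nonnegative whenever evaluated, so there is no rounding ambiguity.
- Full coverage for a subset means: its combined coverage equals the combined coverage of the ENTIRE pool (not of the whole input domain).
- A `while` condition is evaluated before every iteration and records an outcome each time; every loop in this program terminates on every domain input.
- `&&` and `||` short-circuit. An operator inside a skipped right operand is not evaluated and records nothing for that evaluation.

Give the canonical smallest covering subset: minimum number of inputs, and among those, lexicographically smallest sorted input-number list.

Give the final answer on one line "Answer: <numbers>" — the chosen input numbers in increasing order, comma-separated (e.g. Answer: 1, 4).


input #1, b=5, y=4: outcomes B1=T, B3=T, B4=T, B5=T, B6=S, B7=T, B8=F, B9=E
input #2, b=10, y=6: outcomes B1=T, B3=T, B4=F, B5=T, B6=E, B7=T, B8=F, B9=S
input #3, b=6, y=11: outcomes B1=F, B2=F, B3=F, B5=T, B6=S, B7=T, B8=F, B9=E
input #4, b=4, y=13: outcomes B1=T, B3=F, B5=T, B6=E, B7=T, B8=F, B9=S
input #5, b=10, y=14: outcomes B1=T, B3=T, B4=F, B5=T, B6=E, B7=F, B8=F, B9=S
input #6, b=8, y=10: outcomes B1=F, B2=F, B3=F, B5=T, B6=S, B7=T, B8=F, B9=E
input #7, b=13, y=13: outcomes B1=F, B2=F, B3=F, B5=T, B6=S, B7=T, B8=T, B8=F, B9=S, B9=E, B10=T, B10=F
pool-wide coverage (18 outcomes): B1=T, B1=F, B2=F, B3=T, B3=F, B4=T, B4=F, B5=T, B6=S, B6=E, B7=T, B7=F, B8=T, B8=F, B9=S, B9=E, B10=T, B10=F
checked all size-1 subsets: none covers 18 outcomes (max 12/18)
checked all size-2 subsets: none covers 18 outcomes (max 17/18)
the canonical winner is {1, 5, 7}: size 3, full 18-outcome coverage, earliest index list among size-3 covers
Answer: 1, 5, 7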